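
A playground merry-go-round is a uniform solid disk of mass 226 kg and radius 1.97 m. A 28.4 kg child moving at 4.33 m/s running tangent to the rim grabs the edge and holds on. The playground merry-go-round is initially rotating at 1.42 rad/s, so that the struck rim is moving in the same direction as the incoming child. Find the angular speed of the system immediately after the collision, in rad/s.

About the axle the impulsive forces during the collision are internal, so angular momentum about that axis is conserved.
I_p = ½(226)(1.97)² = 438.5 kg·m². Taking the sense of the child's angular momentum as positive, L_{child} = m v R = (28.4)(4.33)(1.97) = 242.3 kg·m²/s.
L_i = +I_p ω_p + m v R = +(438.5)(1.42) + 242.3 = 865.0 kg·m²/s.
After sticking, I_f = I_p + m R² = 438.5 + (28.4)(1.97)² = 548.8 kg·m².
ω_f = L_i / I_f = 865.0 / 548.8 = 1.576 rad/s.

|ω_f| ≈ 1.58 rad/s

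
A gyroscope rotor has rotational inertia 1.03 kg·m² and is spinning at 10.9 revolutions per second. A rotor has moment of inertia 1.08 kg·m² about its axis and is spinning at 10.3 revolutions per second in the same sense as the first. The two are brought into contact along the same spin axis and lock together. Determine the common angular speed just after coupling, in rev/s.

The coupling torques are internal; angular momentum about the shared axis is conserved.
Taking A's sense as positive: L = (1.030)(10.9) + (1.080)(10.3) = 22.35 kg·m²·rev/s.
Combined I = 1.030 + 1.080 = 2.110 kg·m².
ω_f = L / I = 22.35 / 2.110 = 10.59 rev/s.

|ω_f| ≈ 10.6 rev/s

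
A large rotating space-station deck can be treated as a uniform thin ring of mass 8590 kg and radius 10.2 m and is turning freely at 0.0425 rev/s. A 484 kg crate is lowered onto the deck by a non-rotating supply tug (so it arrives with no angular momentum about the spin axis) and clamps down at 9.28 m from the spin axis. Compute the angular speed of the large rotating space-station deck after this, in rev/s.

The added mass arrives with no angular momentum about the spin axis, and any external torque about the spin axis is negligible, so the system's angular momentum is conserved.
I_p = (8590)(10.2)² = 8.937e+05 kg·m².
Added inertia Σmr² = (484)(9.28)² = 41680 kg·m²; I_f = 8.937e+05 + 41680 = 9.354e+05 kg·m².
ω_f = I_p ω_i / I_f = (8.937e+05)(0.0425) / 9.354e+05 = 0.04061 rev/s.

ω_f ≈ 0.0406 rev/s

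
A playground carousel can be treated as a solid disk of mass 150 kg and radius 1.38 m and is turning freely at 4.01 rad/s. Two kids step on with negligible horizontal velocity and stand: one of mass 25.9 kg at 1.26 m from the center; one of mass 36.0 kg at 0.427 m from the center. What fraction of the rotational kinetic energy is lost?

The added mass arrives with no angular momentum about the center, and any external torque about the center is negligible, so the system's angular momentum is conserved.
I_p = ½(150)(1.38)² = 142.8 kg·m².
Added inertia Σmr² = (25.9)(1.26)² + (36.0)(0.427)² = 47.68 kg·m²; I_f = 142.8 + 47.68 = 190.5 kg·m².
ω_f = I_p ω_i / I_f = (142.8)(4.01) / 190.5 = 3.006 rad/s.
KE_i = ½(142.8)(4.010 rad/s)² = 1148 J; KE_f = ½(190.5)(3.006)² = 860.9 J.
Fraction lost = 0.2503.

fraction ≈ 0.250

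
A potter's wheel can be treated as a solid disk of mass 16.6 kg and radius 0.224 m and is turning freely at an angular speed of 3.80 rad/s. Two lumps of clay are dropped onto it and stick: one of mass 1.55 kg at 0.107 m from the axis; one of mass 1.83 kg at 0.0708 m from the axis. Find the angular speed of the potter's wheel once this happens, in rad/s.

The added mass arrives with no angular momentum about the axis, and any external torque about the axis is negligible, so the system's angular momentum is conserved.
I_p = ½(16.6)(0.224)² = 0.4165 kg·m².
Added inertia Σmr² = (1.55)(0.107)² + (1.83)(0.0708)² = 0.02692 kg·m²; I_f = 0.4165 + 0.02692 = 0.4434 kg·m².
ω_f = I_p ω_i / I_f = (0.4165)(3.80) / 0.4434 = 3.569 rad/s.

ω_f ≈ 3.57 rad/s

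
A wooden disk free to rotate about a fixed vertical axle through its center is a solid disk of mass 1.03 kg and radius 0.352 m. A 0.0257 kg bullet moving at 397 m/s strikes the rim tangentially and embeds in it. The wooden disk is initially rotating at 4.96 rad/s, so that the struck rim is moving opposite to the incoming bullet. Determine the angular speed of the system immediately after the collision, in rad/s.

About the axle the impulsive forces during the collision are internal, so angular momentum about that axis is conserved.
I_p = ½(1.03)(0.352)² = 0.06381 kg·m². Taking the sense of the bullet's angular momentum as positive, L_{bullet} = m v R = (0.0257)(397)(0.352) = 3.591 kg·m²/s.
L_i = −I_p ω_p + m v R = −(0.06381)(4.96) + 3.591 = 3.275 kg·m²/s.
After sticking, I_f = I_p + m R² = 0.06381 + (0.0257)(0.352)² = 0.06699 kg·m².
ω_f = L_i / I_f = 3.275 / 0.06699 = 48.88 rad/s.

|ω_f| ≈ 48.9 rad/s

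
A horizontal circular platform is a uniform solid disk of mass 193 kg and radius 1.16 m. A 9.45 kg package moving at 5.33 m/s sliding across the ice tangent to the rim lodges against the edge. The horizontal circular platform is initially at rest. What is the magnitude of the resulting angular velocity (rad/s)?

The axle reaction passes through the central axle and exerts no torque about it; angular momentum about the central axle is conserved through the impact.
I_p = ½(193)(1.16)² = 129.9 kg·m². Taking the sense of the package's angular momentum as positive, L_{package} = m v R = (9.45)(5.33)(1.16) = 58.43 kg·m²/s.
L_i = 0 + 58.43 = 58.43 kg·m²/s.
After sticking, I_f = I_p + m R² = 129.9 + (9.45)(1.16)² = 142.6 kg·m².
ω_f = L_i / I_f = 58.43 / 142.6 = 0.4098 rad/s.

|ω_f| ≈ 0.410 rad/s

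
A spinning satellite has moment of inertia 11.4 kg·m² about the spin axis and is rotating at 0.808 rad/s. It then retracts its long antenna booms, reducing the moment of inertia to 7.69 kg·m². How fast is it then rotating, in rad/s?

With no external torque about the axis, L is conserved: I₁ω₁ = I₂ω₂.
ω₂ = I₁ω₁ / I₂ = (11.40)(0.808 rad/s) / (7.690) = 1.198 rad/s.

ω₂ ≈ 1.20 rad/s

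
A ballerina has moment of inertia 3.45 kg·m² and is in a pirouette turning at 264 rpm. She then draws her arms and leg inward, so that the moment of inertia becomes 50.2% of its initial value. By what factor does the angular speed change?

ω₂/ω₁ ≈ 1.99

No external torque acts about the spin axis, so angular momentum is conserved.
I₂ = 0.502 × 3.45 = 1.732 kg·m².
ω₂/ω₁ = I₁/I₂ = 3.450 / 1.732 = 1.992.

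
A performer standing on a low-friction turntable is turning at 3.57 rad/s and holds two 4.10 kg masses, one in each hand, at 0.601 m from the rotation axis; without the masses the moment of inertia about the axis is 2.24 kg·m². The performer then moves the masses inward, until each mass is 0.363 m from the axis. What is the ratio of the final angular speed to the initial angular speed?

ω₂/ω₁ ≈ 1.57

Angular momentum about the spin axis is conserved since the torque about it is zero.
I₁ = 2.24 + 2(4.10)(0.601)² = 5.202 kg·m²; I₂ = 2.24 + 2(4.10)(0.363)² = 3.321 kg·m².
ω₂/ω₁ = I₁/I₂ = 5.202 / 3.321 = 1.567.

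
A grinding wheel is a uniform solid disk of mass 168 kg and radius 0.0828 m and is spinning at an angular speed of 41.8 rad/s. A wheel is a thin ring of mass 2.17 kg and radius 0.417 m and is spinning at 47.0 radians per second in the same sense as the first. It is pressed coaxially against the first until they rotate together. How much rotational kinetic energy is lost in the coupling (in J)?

The coupling torques are internal; angular momentum about the shared axis is conserved.
Moments of inertia: I_A = ½(168)(0.0828)² = 0.5759 kg·m²; I_B = (2.17)(0.417)² = 0.3773 kg·m².
Taking A's sense as positive: L = (0.5759)(41.8) + (0.3773)(47.0) = 41.81 kg·m²·rad/s.
Combined I = 0.5759 + 0.3773 = 0.9532 kg·m².
ω_f = L / I = 41.81 / 0.9532 = 43.86 rad/s.
KE_i = ½ΣIω² = 919.9 J; KE_f = ½(0.9532)(43.86)² = 916.8 J.

ΔKE lost ≈ 3.08 J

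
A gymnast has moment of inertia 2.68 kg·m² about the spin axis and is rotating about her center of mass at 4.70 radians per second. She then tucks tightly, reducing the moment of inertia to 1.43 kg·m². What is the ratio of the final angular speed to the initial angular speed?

Angular momentum about the spin axis is conserved since the torque about it is zero.
ω₂/ω₁ = I₁/I₂ = 2.680 / 1.430 = 1.874.

ω₂/ω₁ ≈ 1.87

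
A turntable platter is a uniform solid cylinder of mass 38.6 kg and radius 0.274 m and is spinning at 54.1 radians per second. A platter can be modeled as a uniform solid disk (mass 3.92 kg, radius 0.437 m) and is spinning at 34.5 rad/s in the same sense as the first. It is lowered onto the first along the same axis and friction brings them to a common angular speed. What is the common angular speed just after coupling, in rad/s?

The coupling torques are internal; angular momentum about the shared axis is conserved.
Moments of inertia: I_A = ½(38.6)(0.274)² = 1.449 kg·m²; I_B = ½(3.92)(0.437)² = 0.3743 kg·m².
Taking A's sense as positive: L = (1.449)(54.1) + (0.3743)(34.5) = 91.30 kg·m²·rad/s.
Combined I = 1.449 + 0.3743 = 1.823 kg·m².
ω_f = L / I = 91.30 / 1.823 = 50.08 rad/s.

|ω_f| ≈ 50.1 rad/s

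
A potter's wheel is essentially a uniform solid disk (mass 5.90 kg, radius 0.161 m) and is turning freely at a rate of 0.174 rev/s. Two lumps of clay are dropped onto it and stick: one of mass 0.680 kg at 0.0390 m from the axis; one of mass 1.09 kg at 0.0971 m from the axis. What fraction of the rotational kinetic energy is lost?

fraction ≈ 0.129

No external torque acts about the axis; L_before = L_after.
I_p = ½(5.90)(0.161)² = 0.07647 kg·m².
Added inertia Σmr² = (0.680)(0.0390)² + (1.09)(0.0971)² = 0.01131 kg·m²; I_f = 0.07647 + 0.01131 = 0.08778 kg·m².
ω_f = I_p ω_i / I_f = (0.07647)(0.174) / 0.08778 = 0.1516 rev/s.
KE_i = ½(0.07647)(1.093 rad/s)² = 0.04570 J; KE_f = ½(0.08778)(0.9524)² = 0.03981 J.
Fraction lost = 0.1289.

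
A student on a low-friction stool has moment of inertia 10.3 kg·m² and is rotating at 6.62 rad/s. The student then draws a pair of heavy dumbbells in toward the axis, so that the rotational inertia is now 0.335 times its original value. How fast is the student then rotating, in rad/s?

No external torque acts about the spin axis, so angular momentum is conserved.
I₂ = 0.335 × 10.3 = 3.451 kg·m².
ω₂ = I₁ω₁ / I₂ = (10.30)(6.62 rad/s) / (3.451) = 19.76 rad/s.

ω₂ ≈ 19.8 rad/s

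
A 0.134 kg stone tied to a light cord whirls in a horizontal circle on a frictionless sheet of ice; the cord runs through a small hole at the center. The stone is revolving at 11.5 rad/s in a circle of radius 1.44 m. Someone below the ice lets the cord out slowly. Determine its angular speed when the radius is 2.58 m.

ω₂ ≈ 3.58 rad/s

The constraining force is radial, so m r² ω about the center is conserved.
ω₂ = ω₁ (r₁/r₂)² = (11.5)(1.44/2.58)² = 3.582 rad/s.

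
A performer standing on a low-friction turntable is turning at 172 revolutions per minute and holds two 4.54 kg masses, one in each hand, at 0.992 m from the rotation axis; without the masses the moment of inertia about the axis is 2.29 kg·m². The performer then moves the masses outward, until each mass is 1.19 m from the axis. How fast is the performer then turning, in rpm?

With no external torque about the axis, L is conserved: I₁ω₁ = I₂ω₂.
I₁ = 2.29 + 2(4.54)(0.992)² = 11.23 kg·m²; I₂ = 2.29 + 2(4.54)(1.19)² = 15.15 kg·m².
ω₂ = I₁ω₁ / I₂ = (11.23)(172 rpm) / (15.15) = 127.5 rpm.

ω₂ ≈ 127 rpm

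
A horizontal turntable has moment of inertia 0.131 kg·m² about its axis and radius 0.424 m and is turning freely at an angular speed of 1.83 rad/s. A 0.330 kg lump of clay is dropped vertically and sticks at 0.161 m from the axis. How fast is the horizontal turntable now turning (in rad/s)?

No external torque acts about the axis; L_before = L_after.
Added inertia Σmr² = (0.330)(0.161)² = 0.008554 kg·m²; I_f = 0.1310 + 0.008554 = 0.1396 kg·m².
ω_f = I_p ω_i / I_f = (0.1310)(1.83) / 0.1396 = 1.718 rad/s.

ω_f ≈ 1.72 rad/s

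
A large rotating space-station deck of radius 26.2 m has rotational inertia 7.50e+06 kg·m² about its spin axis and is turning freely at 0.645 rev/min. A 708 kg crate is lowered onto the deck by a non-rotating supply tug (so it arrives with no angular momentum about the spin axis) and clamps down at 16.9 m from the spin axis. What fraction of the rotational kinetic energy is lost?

fraction ≈ 0.0263

The added mass arrives with no angular momentum about the spin axis, and any external torque about the spin axis is negligible, so the system's angular momentum is conserved.
Added inertia Σmr² = (708)(16.9)² = 2.022e+05 kg·m²; I_f = 7.500e+06 + 2.022e+05 = 7.702e+06 kg·m².
ω_f = I_p ω_i / I_f = (7.500e+06)(0.645) / 7.702e+06 = 0.6281 rpm.
KE_i = ½(7.500e+06)(0.06754 rad/s)² = 17110 J; KE_f = ½(7.702e+06)(0.06577)² = 16660 J.
Fraction lost = 0.02625.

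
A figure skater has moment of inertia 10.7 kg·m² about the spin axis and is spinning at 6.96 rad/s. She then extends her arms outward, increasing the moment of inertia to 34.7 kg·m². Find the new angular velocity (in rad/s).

With no external torque about the axis, L is conserved: I₁ω₁ = I₂ω₂.
ω₂ = I₁ω₁ / I₂ = (10.70)(6.96 rad/s) / (34.70) = 2.146 rad/s.

ω₂ ≈ 2.15 rad/s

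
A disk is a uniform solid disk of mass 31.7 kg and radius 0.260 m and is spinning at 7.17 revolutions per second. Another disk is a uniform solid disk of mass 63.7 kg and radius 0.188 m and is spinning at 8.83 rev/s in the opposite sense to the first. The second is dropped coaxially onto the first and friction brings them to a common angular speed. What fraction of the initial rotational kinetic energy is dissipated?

The coupling torques are internal; angular momentum about the shared axis is conserved.
Moments of inertia: I_A = ½(31.7)(0.260)² = 1.071 kg·m²; I_B = ½(63.7)(0.188)² = 1.126 kg·m².
Taking A's sense as positive: L = (1.071)(7.17) − (1.126)(8.83) = -2.258 kg·m²·rev/s.
Combined I = 1.071 + 1.126 = 2.197 kg·m².
ω_f = L / I = -2.258 / 2.197 = -1.028 rev/s.
KE_i = ½ΣIω² = 2820 J; KE_f = ½(2.197)(6.456)² = 45.79 J.
Fraction dissipated = (KE_i − KE_f)/KE_i = 0.9838.

fraction ≈ 0.984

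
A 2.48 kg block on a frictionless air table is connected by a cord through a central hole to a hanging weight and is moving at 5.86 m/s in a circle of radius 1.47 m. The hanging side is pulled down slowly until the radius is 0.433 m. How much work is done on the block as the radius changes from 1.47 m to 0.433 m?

W ≈ 448 J

Central (radial) force ⇒ zero torque about the center ⇒ m v r is constant.
v₂ = v₁ r₁ / r₂ = (5.86)(1.47) / (0.433) = 19.89 m/s.
W = ΔKE = ½m(v₂² − v₁²) = 448.2 J.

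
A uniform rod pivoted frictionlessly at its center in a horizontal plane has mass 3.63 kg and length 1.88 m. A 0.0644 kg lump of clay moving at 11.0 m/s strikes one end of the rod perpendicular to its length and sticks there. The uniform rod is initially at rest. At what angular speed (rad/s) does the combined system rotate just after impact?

|ω_f| ≈ 0.591 rad/s

About the pivot the impulsive forces during the collision are internal, so angular momentum about that axis is conserved.
I_p = (1/12)(3.63)(1.88)² = 1.069 kg·m². Taking the sense of the lump of clay's angular momentum as positive, L_{lump} = m v R = (0.0644)(11.0)(1.88/2) = 0.6659 kg·m²/s.
L_i = 0 + 0.6659 = 0.6659 kg·m²/s.
After sticking, I_f = I_p + m R² = 1.069 + (0.0644)(1.88/2)² = 1.126 kg·m².
ω_f = L_i / I_f = 0.6659 / 1.126 = 0.5914 rad/s.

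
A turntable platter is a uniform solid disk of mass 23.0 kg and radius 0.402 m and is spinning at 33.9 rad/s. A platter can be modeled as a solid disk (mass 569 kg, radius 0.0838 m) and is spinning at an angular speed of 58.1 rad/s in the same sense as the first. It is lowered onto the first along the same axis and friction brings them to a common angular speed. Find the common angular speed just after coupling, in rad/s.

|ω_f| ≈ 46.4 rad/s

The coupling torques are internal; angular momentum about the shared axis is conserved.
Moments of inertia: I_A = ½(23.0)(0.402)² = 1.858 kg·m²; I_B = ½(569)(0.0838)² = 1.998 kg·m².
Taking A's sense as positive: L = (1.858)(33.9) + (1.998)(58.1) = 179.1 kg·m²·rad/s.
Combined I = 1.858 + 1.998 = 3.856 kg·m².
ω_f = L / I = 179.1 / 3.856 = 46.44 rad/s.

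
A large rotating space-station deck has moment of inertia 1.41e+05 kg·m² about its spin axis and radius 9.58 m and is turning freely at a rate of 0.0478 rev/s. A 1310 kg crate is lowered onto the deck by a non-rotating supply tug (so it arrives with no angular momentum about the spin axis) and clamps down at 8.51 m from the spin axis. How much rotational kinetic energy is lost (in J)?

The added mass arrives with no angular momentum about the spin axis, and any external torque about the spin axis is negligible, so the system's angular momentum is conserved.
Added inertia Σmr² = (1310)(8.51)² = 94870 kg·m²; I_f = 1.410e+05 + 94870 = 2.359e+05 kg·m².
ω_f = I_p ω_i / I_f = (1.410e+05)(0.0478) / 2.359e+05 = 0.02857 rev/s.
KE_i = ½(1.410e+05)(0.3003 rad/s)² = 6359 J; KE_f = ½(2.359e+05)(0.1795)² = 3801 J.

energy lost ≈ 2560 J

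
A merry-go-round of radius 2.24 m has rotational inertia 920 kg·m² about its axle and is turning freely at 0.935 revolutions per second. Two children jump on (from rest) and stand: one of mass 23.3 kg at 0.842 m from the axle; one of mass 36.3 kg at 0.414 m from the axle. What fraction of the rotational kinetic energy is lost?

fraction ≈ 0.0241

The added mass arrives with no angular momentum about the axle, and any external torque about the axle is negligible, so the system's angular momentum is conserved.
Added inertia Σmr² = (23.3)(0.842)² + (36.3)(0.414)² = 22.74 kg·m²; I_f = 920.0 + 22.74 = 942.7 kg·m².
ω_f = I_p ω_i / I_f = (920.0)(0.935) / 942.7 = 0.9124 rev/s.
KE_i = ½(920.0)(5.875 rad/s)² = 15880 J; KE_f = ½(942.7)(5.733)² = 15490 J.
Fraction lost = 0.02412.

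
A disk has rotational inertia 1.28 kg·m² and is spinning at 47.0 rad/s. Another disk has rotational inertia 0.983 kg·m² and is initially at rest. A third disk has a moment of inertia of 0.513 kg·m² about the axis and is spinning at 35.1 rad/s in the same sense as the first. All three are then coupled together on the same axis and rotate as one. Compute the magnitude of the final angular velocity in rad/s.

The coupling torques are internal; angular momentum about the shared axis is conserved.
Taking A's sense as positive: L = (1.280)(47.0) + (0.5130)(35.1) = 78.17 kg·m²·rad/s.
Combined I = 1.280 + 0.9830 + 0.5130 = 2.776 kg·m².
ω_f = L / I = 78.17 / 2.776 = 28.16 rad/s.

|ω_f| ≈ 28.2 rad/s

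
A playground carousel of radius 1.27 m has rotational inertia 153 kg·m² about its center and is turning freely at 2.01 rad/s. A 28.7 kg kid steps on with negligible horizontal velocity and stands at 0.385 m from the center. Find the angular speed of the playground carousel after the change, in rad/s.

ω_f ≈ 1.96 rad/s

No external torque acts about the center; L_before = L_after.
Added inertia Σmr² = (28.7)(0.385)² = 4.254 kg·m²; I_f = 153.0 + 4.254 = 157.3 kg·m².
ω_f = I_p ω_i / I_f = (153.0)(2.01) / 157.3 = 1.956 rad/s.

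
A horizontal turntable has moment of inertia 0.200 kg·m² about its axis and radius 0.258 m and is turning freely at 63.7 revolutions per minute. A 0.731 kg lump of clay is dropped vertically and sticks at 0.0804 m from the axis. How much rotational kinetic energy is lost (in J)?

The added mass arrives with no angular momentum about the axis, and any external torque about the axis is negligible, so the system's angular momentum is conserved.
Added inertia Σmr² = (0.731)(0.0804)² = 0.004725 kg·m²; I_f = 0.2000 + 0.004725 = 0.2047 kg·m².
ω_f = I_p ω_i / I_f = (0.2000)(63.7) / 0.2047 = 62.23 rpm.
KE_i = ½(0.2000)(6.671 rad/s)² = 4.450 J; KE_f = ½(0.2047)(6.517)² = 4.347 J.

energy lost ≈ 0.103 J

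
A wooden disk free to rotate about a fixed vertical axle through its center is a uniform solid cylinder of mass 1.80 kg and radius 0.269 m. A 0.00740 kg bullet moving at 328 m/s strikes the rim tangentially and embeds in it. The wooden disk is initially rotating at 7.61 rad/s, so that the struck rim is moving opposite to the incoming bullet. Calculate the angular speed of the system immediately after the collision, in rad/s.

About the axle the impulsive forces during the collision are internal, so angular momentum about that axis is conserved.
I_p = ½(1.80)(0.269)² = 0.06512 kg·m². Taking the sense of the bullet's angular momentum as positive, L_{bullet} = m v R = (0.00740)(328)(0.269) = 0.6529 kg·m²/s.
L_i = −I_p ω_p + m v R = −(0.06512)(7.61) + 0.6529 = 0.1573 kg·m²/s.
After sticking, I_f = I_p + m R² = 0.06512 + (0.00740)(0.269)² = 0.06566 kg·m².
ω_f = L_i / I_f = 0.1573 / 0.06566 = 2.396 rad/s.

|ω_f| ≈ 2.40 rad/s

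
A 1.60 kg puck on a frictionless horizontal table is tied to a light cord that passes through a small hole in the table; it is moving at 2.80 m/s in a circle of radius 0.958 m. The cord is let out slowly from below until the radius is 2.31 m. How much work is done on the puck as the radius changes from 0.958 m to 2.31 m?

W ≈ -5.19 J

The only horizontal force on the mass is along the cord (radial), so it exerts no torque about the hole and angular momentum m v r is conserved.
v₂ = v₁ r₁ / r₂ = (2.80)(0.958) / (2.31) = 1.161 m/s.
W = ΔKE = ½m(v₂² − v₁²) = -5.193 J.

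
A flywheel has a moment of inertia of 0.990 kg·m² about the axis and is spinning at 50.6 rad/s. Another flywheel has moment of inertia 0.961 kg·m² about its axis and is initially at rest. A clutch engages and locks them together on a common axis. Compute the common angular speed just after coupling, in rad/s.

No external torque acts about the common axis, so total angular momentum is conserved.
Taking A's sense as positive: L = (0.9900)(50.6) = 50.09 kg·m²·rad/s.
Combined I = 0.9900 + 0.9610 = 1.951 kg·m².
ω_f = L / I = 50.09 / 1.951 = 25.68 rad/s.

|ω_f| ≈ 25.7 rad/s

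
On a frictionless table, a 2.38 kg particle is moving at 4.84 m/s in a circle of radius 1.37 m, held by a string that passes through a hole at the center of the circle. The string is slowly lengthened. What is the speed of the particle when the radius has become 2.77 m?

v₂ ≈ 2.39 m/s

The only horizontal force on the mass is along the cord (radial), so it exerts no torque about the hole and angular momentum m v r is conserved.
v₂ = v₁ r₁ / r₂ = (4.84)(1.37) / (2.77) = 2.394 m/s.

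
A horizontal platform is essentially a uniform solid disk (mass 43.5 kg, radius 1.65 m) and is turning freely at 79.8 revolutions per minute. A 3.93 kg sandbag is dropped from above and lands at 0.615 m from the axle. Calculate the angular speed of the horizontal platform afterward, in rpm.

No external torque acts about the axle; L_before = L_after.
I_p = ½(43.5)(1.65)² = 59.21 kg·m².
Added inertia Σmr² = (3.93)(0.615)² = 1.486 kg·m²; I_f = 59.21 + 1.486 = 60.70 kg·m².
ω_f = I_p ω_i / I_f = (59.21)(79.8) / 60.70 = 77.85 rpm.

ω_f ≈ 77.8 rpm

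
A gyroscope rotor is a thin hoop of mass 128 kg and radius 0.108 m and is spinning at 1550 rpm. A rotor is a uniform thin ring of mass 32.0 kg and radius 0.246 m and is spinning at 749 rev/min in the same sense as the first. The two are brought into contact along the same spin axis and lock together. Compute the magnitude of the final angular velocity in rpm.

No external torque acts about the common axis, so total angular momentum is conserved.
Moments of inertia: I_A = (128)(0.108)² = 1.493 kg·m²; I_B = (32.0)(0.246)² = 1.937 kg·m².
Taking A's sense as positive: L = (1.493)(1550) + (1.937)(749) = 3765 kg·m²·rpm.
Combined I = 1.493 + 1.937 = 3.430 kg·m².
ω_f = L / I = 3765 / 3.430 = 1098 rpm.

|ω_f| ≈ 1100 rpm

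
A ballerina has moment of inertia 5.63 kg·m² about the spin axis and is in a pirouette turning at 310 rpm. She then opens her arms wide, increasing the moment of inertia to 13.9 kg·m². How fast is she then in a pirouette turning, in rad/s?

ω₂ ≈ 13.1 rad/s

No external torque acts about the spin axis, so angular momentum is conserved.
ω₂ = I₁ω₁ / I₂ = (5.630)(310 rpm) / (13.90) = 125.6 rpm = 13.15 rad/s.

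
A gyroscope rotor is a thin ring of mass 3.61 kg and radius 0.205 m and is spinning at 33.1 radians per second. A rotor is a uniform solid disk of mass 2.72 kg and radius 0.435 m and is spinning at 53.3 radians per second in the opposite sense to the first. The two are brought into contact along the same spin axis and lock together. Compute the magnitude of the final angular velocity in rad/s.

The coupling torques are internal; angular momentum about the shared axis is conserved.
Moments of inertia: I_A = (3.61)(0.205)² = 0.1517 kg·m²; I_B = ½(2.72)(0.435)² = 0.2573 kg·m².
Taking A's sense as positive: L = (0.1517)(33.1) − (0.2573)(53.3) = -8.695 kg·m²·rad/s.
Combined I = 0.1517 + 0.2573 = 0.4091 kg·m².
ω_f = L / I = -8.695 / 0.4091 = -21.26 rad/s.

|ω_f| ≈ 21.3 rad/s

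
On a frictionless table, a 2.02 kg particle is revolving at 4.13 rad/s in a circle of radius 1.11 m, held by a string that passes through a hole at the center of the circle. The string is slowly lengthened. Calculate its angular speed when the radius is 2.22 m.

ω₂ ≈ 1.03 rad/s

The constraining force is radial, so m r² ω about the center is conserved.
ω₂ = ω₁ (r₁/r₂)² = (4.13)(1.11/2.22)² = 1.032 rad/s.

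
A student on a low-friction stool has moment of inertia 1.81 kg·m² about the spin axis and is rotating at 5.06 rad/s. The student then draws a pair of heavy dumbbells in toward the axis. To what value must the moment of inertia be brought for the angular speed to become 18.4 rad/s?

With no external torque about the axis, L is conserved: I₁ω₁ = I₂ω₂.
I₂ = I₁ω₁ / ω₂ = (1.81)(5.06) / (18.4) = 0.4978 kg·m².

I₂ ≈ 0.498 kg·m²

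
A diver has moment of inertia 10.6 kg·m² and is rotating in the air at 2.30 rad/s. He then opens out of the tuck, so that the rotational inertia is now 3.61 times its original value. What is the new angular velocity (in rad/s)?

ω₂ ≈ 0.637 rad/s

No external torque acts about the spin axis, so angular momentum is conserved.
I₂ = 3.61 × 10.6 = 38.27 kg·m².
ω₂ = I₁ω₁ / I₂ = (10.60)(2.30 rad/s) / (38.27) = 0.6371 rad/s.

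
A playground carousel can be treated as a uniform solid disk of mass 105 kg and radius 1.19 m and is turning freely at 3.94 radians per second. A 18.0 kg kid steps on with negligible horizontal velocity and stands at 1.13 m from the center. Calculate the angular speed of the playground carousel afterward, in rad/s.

The added mass arrives with no angular momentum about the center, and any external torque about the center is negligible, so the system's angular momentum is conserved.
I_p = ½(105)(1.19)² = 74.35 kg·m².
Added inertia Σmr² = (18.0)(1.13)² = 22.98 kg·m²; I_f = 74.35 + 22.98 = 97.33 kg·m².
ω_f = I_p ω_i / I_f = (74.35)(3.94) / 97.33 = 3.010 rad/s.

ω_f ≈ 3.01 rad/s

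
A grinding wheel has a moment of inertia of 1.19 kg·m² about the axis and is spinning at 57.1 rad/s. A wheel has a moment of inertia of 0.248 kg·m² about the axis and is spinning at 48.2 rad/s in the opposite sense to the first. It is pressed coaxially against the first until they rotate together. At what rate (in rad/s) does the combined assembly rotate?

|ω_f| ≈ 38.9 rad/s

No external torque acts about the common axis, so total angular momentum is conserved.
Taking A's sense as positive: L = (1.190)(57.1) − (0.2480)(48.2) = 56.00 kg·m²·rad/s.
Combined I = 1.190 + 0.2480 = 1.438 kg·m².
ω_f = L / I = 56.00 / 1.438 = 38.94 rad/s.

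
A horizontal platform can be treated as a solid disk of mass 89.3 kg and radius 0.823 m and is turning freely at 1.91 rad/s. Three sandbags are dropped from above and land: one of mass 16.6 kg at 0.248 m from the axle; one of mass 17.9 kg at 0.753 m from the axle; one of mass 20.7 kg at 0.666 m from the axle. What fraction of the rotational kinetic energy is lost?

No external torque acts about the axle; L_before = L_after.
I_p = ½(89.3)(0.823)² = 30.24 kg·m².
Added inertia Σmr² = (16.6)(0.248)² + (17.9)(0.753)² + (20.7)(0.666)² = 20.35 kg·m²; I_f = 30.24 + 20.35 = 50.59 kg·m².
ω_f = I_p ω_i / I_f = (30.24)(1.91) / 50.59 = 1.142 rad/s.
KE_i = ½(30.24)(1.910 rad/s)² = 55.16 J; KE_f = ½(50.59)(1.142)² = 32.97 J.
Fraction lost = 0.4023.

fraction ≈ 0.402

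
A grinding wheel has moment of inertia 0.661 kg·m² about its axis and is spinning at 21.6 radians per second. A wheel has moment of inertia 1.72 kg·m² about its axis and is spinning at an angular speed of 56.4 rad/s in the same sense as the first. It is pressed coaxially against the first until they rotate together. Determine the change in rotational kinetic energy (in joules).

ΔKE ≈ -289 J

The coupling torques are internal; angular momentum about the shared axis is conserved.
Taking A's sense as positive: L = (0.6610)(21.6) + (1.720)(56.4) = 111.3 kg·m²·rad/s.
Combined I = 0.6610 + 1.720 = 2.381 kg·m².
ω_f = L / I = 111.3 / 2.381 = 46.74 rad/s.
KE_i = ½ΣIω² = 2890 J; KE_f = ½(2.381)(46.74)² = 2601 J.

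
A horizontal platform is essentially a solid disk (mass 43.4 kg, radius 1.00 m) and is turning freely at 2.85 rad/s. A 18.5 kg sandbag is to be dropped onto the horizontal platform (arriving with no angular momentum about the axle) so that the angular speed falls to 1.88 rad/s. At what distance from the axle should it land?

r ≈ 0.778 m

The added mass arrives with no angular momentum about the axle, and any external torque about the axle is negligible, so the system's angular momentum is conserved.
I_p = ½(43.4)(1.00)² = 21.70 kg·m².
I_p ω_i = (I_p + m r²) ω_f ⇒ m r² = I_p(ω_i/ω_f − 1) = 21.70(2.85/1.88 − 1) = 11.20 kg·m².
r = √(11.20/18.5) = 0.7779 m.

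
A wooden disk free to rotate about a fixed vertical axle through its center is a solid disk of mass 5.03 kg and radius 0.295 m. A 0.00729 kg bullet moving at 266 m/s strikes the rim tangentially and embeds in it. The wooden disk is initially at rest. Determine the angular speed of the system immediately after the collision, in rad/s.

|ω_f| ≈ 2.61 rad/s

About the axle the impulsive forces during the collision are internal, so angular momentum about that axis is conserved.
I_p = ½(5.03)(0.295)² = 0.2189 kg·m². Taking the sense of the bullet's angular momentum as positive, L_{bullet} = m v R = (0.00729)(266)(0.295) = 0.5720 kg·m²/s.
L_i = 0 + 0.5720 = 0.5720 kg·m²/s.
After sticking, I_f = I_p + m R² = 0.2189 + (0.00729)(0.295)² = 0.2195 kg·m².
ω_f = L_i / I_f = 0.5720 / 0.2195 = 2.606 rad/s.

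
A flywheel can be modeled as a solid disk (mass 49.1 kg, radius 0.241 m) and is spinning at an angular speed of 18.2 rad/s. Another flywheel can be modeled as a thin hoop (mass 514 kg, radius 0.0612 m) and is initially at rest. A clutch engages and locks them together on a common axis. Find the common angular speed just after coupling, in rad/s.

|ω_f| ≈ 7.74 rad/s

The coupling torques are internal; angular momentum about the shared axis is conserved.
Moments of inertia: I_A = ½(49.1)(0.241)² = 1.426 kg·m²; I_B = (514)(0.0612)² = 1.925 kg·m².
Taking A's sense as positive: L = (1.426)(18.2) = 25.95 kg·m²·rad/s.
Combined I = 1.426 + 1.925 = 3.351 kg·m².
ω_f = L / I = 25.95 / 3.351 = 7.744 rad/s.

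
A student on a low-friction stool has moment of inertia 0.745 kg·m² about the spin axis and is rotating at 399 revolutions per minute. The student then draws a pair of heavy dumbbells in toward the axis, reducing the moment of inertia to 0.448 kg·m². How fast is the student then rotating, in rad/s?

ω₂ ≈ 69.5 rad/s

With no external torque about the axis, L is conserved: I₁ω₁ = I₂ω₂.
ω₂ = I₁ω₁ / I₂ = (0.7450)(399 rpm) / (0.4480) = 663.5 rpm = 69.48 rad/s.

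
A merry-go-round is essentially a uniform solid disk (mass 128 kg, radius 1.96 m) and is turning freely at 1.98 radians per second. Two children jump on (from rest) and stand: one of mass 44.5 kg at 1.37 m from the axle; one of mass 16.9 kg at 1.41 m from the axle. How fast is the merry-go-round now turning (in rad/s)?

No external torque acts about the axle; L_before = L_after.
I_p = ½(128)(1.96)² = 245.9 kg·m².
Added inertia Σmr² = (44.5)(1.37)² + (16.9)(1.41)² = 117.1 kg·m²; I_f = 245.9 + 117.1 = 363.0 kg·m².
ω_f = I_p ω_i / I_f = (245.9)(1.98) / 363.0 = 1.341 rad/s.

ω_f ≈ 1.34 rad/s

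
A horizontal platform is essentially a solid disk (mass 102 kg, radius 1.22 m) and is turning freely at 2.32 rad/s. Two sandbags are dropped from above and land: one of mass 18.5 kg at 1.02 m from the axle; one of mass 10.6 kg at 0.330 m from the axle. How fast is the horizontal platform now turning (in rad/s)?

No external torque acts about the axle; L_before = L_after.
I_p = ½(102)(1.22)² = 75.91 kg·m².
Added inertia Σmr² = (18.5)(1.02)² + (10.6)(0.330)² = 20.40 kg·m²; I_f = 75.91 + 20.40 = 96.31 kg·m².
ω_f = I_p ω_i / I_f = (75.91)(2.32) / 96.31 = 1.829 rad/s.

ω_f ≈ 1.83 rad/s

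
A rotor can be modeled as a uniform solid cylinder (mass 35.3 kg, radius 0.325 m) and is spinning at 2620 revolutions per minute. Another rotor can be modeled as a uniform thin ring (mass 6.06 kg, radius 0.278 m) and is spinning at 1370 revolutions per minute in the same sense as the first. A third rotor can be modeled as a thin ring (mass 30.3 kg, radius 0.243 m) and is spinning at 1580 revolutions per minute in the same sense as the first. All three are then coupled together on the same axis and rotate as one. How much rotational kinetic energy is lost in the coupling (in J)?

No external torque acts about the common axis, so total angular momentum is conserved.
Moments of inertia: I_A = ½(35.3)(0.325)² = 1.864 kg·m²; I_B = (6.06)(0.278)² = 0.4683 kg·m²; I_C = (30.3)(0.243)² = 1.789 kg·m².
Taking A's sense as positive: L = (1.864)(2620) + (0.4683)(1370) + (1.789)(1580) = 8353 kg·m²·rpm.
Combined I = 1.864 + 0.4683 + 1.789 = 4.122 kg·m².
ω_f = L / I = 8353 / 4.122 = 2027 rpm.
KE_i = ½ΣIω² = 99480 J; KE_f = ½(4.122)(212.2)² = 92820 J.

ΔKE lost ≈ 6660 J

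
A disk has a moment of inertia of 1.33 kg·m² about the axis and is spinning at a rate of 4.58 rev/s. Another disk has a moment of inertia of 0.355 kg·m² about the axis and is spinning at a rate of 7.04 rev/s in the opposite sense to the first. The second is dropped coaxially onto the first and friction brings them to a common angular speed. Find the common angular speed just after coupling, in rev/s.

|ω_f| ≈ 2.13 rev/s

No external torque acts about the common axis, so total angular momentum is conserved.
Taking A's sense as positive: L = (1.330)(4.58) − (0.3550)(7.04) = 3.592 kg·m²·rev/s.
Combined I = 1.330 + 0.3550 = 1.685 kg·m².
ω_f = L / I = 3.592 / 1.685 = 2.132 rev/s.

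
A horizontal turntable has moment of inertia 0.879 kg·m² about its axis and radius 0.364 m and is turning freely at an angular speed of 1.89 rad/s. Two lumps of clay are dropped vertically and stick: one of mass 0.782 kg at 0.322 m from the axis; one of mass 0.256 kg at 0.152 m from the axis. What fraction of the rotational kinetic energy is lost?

The added mass arrives with no angular momentum about the axis, and any external torque about the axis is negligible, so the system's angular momentum is conserved.
Added inertia Σmr² = (0.782)(0.322)² + (0.256)(0.152)² = 0.08700 kg·m²; I_f = 0.8790 + 0.08700 = 0.9660 kg·m².
ω_f = I_p ω_i / I_f = (0.8790)(1.89) / 0.9660 = 1.720 rad/s.
KE_i = ½(0.8790)(1.890 rad/s)² = 1.570 J; KE_f = ½(0.9660)(1.720)² = 1.429 J.
Fraction lost = 0.09006.

fraction ≈ 0.0901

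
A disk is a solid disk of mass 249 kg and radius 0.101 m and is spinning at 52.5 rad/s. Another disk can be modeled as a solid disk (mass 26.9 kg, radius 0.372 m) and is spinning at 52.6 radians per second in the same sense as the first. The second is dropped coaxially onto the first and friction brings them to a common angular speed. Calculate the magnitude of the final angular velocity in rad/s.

No external torque acts about the common axis, so total angular momentum is conserved.
Moments of inertia: I_A = ½(249)(0.101)² = 1.270 kg·m²; I_B = ½(26.9)(0.372)² = 1.861 kg·m².
Taking A's sense as positive: L = (1.270)(52.5) + (1.861)(52.6) = 164.6 kg·m²·rad/s.
Combined I = 1.270 + 1.861 = 3.131 kg·m².
ω_f = L / I = 164.6 / 3.131 = 52.56 rad/s.

|ω_f| ≈ 52.6 rad/s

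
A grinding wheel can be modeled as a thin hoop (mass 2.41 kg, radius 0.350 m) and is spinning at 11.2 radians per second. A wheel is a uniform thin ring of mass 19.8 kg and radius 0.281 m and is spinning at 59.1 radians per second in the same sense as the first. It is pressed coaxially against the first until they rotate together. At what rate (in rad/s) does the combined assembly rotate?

The coupling torques are internal; angular momentum about the shared axis is conserved.
Moments of inertia: I_A = (2.41)(0.350)² = 0.2952 kg·m²; I_B = (19.8)(0.281)² = 1.563 kg·m².
Taking A's sense as positive: L = (0.2952)(11.2) + (1.563)(59.1) = 95.71 kg·m²·rad/s.
Combined I = 0.2952 + 1.563 = 1.859 kg·m².
ω_f = L / I = 95.71 / 1.859 = 51.49 rad/s.

|ω_f| ≈ 51.5 rad/s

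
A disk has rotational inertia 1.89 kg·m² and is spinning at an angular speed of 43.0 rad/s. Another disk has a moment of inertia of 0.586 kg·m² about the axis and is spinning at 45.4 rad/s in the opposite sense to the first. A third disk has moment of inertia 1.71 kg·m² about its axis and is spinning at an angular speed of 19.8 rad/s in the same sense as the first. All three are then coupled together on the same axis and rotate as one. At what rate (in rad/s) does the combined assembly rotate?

|ω_f| ≈ 21.1 rad/s

The coupling torques are internal; angular momentum about the shared axis is conserved.
Taking A's sense as positive: L = (1.890)(43.0) − (0.5860)(45.4) + (1.710)(19.8) = 88.52 kg·m²·rad/s.
Combined I = 1.890 + 0.5860 + 1.710 = 4.186 kg·m².
ω_f = L / I = 88.52 / 4.186 = 21.15 rad/s.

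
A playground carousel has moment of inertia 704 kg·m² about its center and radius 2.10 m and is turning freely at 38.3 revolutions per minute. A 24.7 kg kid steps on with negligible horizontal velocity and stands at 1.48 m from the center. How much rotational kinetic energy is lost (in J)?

The added mass arrives with no angular momentum about the center, and any external torque about the center is negligible, so the system's angular momentum is conserved.
Added inertia Σmr² = (24.7)(1.48)² = 54.10 kg·m²; I_f = 704.0 + 54.10 = 758.1 kg·m².
ω_f = I_p ω_i / I_f = (704.0)(38.3) / 758.1 = 35.57 rpm.
KE_i = ½(704.0)(4.011 rad/s)² = 5662 J; KE_f = ½(758.1)(3.725)² = 5258 J.

energy lost ≈ 404 J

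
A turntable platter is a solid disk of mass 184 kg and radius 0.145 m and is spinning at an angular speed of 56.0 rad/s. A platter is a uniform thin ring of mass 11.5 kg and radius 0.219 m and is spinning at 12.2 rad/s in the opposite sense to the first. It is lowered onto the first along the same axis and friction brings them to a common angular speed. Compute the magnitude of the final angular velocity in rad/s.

The coupling torques are internal; angular momentum about the shared axis is conserved.
Moments of inertia: I_A = ½(184)(0.145)² = 1.934 kg·m²; I_B = (11.5)(0.219)² = 0.5516 kg·m².
Taking A's sense as positive: L = (1.934)(56.0) − (0.5516)(12.2) = 101.6 kg·m²·rad/s.
Combined I = 1.934 + 0.5516 = 2.486 kg·m².
ω_f = L / I = 101.6 / 2.486 = 40.87 rad/s.

|ω_f| ≈ 40.9 rad/s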